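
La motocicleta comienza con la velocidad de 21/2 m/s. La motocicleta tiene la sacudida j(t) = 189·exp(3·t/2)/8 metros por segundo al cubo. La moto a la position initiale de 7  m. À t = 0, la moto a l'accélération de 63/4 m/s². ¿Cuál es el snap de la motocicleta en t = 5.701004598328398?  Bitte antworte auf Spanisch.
Partiendo de la sacudida j(t) = 189·exp(3·t/2)/8, tomamos 1 derivada. La derivada de la sacudida da el snap: s(t) = 567·exp(3·t/2)/16. Tenemos el snap s(t) = 567·exp(3·t/2)/16. Sustituyendo t = 5.701004598328398: s(5.701004598328398) = 183372.976199451.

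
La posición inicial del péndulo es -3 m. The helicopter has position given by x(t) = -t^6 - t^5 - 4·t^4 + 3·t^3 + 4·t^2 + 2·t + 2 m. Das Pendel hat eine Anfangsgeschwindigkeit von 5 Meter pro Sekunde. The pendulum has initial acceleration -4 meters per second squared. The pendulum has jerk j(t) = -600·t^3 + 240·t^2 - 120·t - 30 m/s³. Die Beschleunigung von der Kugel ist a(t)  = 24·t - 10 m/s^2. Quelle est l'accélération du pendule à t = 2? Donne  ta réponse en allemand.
Ausgehend von dem Ruck j(t) = -600·t^3 + 240·t^2 - 120·t - 30, nehmen wir 1 Integral. Die Stammfunktion von dem Ruck ist die Beschleunigung. Mit a(0) = -4 erhalten wir a(t) = -150·t^4 + 80·t^3 - 60·t^2 - 30·t - 4. Aus der Gleichung für die Beschleunigung a(t) = -150·t^4 + 80·t^3 - 60·t^2 - 30·t - 4, setzen wir t = 2 ein und erhalten a = -2064.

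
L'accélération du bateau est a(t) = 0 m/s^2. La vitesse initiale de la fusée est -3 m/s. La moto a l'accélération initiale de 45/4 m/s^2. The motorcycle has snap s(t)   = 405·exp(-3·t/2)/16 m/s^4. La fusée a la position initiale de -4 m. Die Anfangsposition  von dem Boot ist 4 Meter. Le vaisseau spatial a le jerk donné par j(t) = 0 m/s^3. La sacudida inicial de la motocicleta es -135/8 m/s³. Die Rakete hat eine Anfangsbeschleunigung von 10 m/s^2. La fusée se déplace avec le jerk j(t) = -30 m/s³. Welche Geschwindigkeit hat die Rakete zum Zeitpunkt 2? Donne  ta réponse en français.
Pour résoudre ceci, nous devons prendre 2 primitives de notre équation du jerk j(t) = -30. L'intégrale du jerk, avec a(0) = 10, donne l'accélération: a(t) = 10 - 30·t. En intégrant l'accélération et en utilisant la condition initiale v(0) = -3, nous obtenons v(t) = -15·t^2 + 10·t - 3. En utilisant v(t) = -15·t^2 + 10·t - 3 et en substituant t = 2, nous trouvons v = -43.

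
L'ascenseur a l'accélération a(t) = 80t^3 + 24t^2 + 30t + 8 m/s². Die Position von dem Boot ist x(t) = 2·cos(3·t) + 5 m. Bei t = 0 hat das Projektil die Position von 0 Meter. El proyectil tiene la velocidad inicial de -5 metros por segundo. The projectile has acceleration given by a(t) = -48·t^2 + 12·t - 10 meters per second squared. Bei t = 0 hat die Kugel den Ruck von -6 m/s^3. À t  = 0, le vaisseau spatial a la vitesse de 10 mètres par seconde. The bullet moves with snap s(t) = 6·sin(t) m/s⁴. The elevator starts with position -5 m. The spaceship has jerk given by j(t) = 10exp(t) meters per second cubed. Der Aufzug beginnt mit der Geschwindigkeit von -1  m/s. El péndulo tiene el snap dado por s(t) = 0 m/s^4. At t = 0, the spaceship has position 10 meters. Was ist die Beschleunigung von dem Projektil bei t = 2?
Aus der Gleichung für die Beschleunigung a(t) = -48·t^2 + 12·t - 10, setzen wir t = 2 ein und erhalten a = -178.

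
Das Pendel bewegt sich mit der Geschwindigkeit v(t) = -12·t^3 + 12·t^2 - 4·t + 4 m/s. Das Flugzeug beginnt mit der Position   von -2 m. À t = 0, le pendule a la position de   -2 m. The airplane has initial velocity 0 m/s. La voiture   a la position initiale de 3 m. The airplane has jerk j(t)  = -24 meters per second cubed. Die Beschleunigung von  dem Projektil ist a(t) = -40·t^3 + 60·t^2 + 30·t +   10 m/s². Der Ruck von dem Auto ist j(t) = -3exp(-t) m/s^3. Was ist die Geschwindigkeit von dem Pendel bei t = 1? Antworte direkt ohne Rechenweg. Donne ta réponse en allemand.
v(1) = 0.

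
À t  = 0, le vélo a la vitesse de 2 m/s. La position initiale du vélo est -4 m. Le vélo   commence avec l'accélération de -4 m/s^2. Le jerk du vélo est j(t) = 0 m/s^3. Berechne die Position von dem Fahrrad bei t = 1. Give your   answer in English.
Starting from jerk j(t) = 0, we take 3 antiderivatives. Integrating jerk and using the initial condition a(0) = -4, we get a(t) = -4. Finding the antiderivative of a(t) and using v(0) = 2: v(t) = 2 - 4·t. The antiderivative of velocity is position. Using x(0) = -4, we get x(t) = -2·t^2 + 2·t - 4. We have position x(t) = -2·t^2 + 2·t - 4. Substituting t = 1: x(1) = -4.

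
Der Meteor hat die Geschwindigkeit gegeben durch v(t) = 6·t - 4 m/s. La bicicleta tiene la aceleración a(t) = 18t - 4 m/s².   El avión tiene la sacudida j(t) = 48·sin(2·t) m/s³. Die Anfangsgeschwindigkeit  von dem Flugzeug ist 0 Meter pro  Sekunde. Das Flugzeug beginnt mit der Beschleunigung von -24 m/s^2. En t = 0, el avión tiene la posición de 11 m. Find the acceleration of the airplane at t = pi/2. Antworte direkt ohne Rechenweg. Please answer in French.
À t = pi/2, a = 24.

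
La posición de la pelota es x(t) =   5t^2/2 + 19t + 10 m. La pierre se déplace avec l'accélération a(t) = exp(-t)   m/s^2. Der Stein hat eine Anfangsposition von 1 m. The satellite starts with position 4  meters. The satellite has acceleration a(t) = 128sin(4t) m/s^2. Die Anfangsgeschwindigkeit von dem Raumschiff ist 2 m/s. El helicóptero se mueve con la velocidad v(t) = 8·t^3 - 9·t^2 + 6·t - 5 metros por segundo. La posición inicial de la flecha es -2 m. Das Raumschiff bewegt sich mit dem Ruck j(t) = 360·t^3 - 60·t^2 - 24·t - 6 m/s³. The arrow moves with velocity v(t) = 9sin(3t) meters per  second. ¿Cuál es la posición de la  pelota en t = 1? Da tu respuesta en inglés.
Using x(t) = 5·t^2/2 + 19·t + 10 and substituting t = 1, we find x = 63/2.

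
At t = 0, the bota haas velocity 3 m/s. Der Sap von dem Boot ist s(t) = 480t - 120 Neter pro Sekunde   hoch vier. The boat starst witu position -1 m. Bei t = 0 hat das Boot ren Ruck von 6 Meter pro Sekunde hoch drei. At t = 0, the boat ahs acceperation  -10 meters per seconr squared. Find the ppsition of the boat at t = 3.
To find the answer, we compute 4 integrals of s(t) = 480·t - 120. Finding the antiderivative of s(t) and using j(0) = 6: j(t) = 240·t^2 - 120·t + 6. The integral of jerk, with a(0) = -10, gives acceleration: a(t) = 80·t^3 - 60·t^2 + 6·t - 10. The integral of acceleration is velocity. Using v(0) = 3, we get v(t) = 20·t^4 - 20·t^3 + 3·t^2 - 10·t + 3. Integrating velocity and using the initial condition x(0) = -1, we get x(t) = 4·t^5 - 5·t^4 + t^3 - 5·t^2 + 3·t - 1. We have position x(t) = 4·t^5 - 5·t^4 + t^3 - 5·t^2 + 3·t - 1. Substituting t = 3: x(3) = 557.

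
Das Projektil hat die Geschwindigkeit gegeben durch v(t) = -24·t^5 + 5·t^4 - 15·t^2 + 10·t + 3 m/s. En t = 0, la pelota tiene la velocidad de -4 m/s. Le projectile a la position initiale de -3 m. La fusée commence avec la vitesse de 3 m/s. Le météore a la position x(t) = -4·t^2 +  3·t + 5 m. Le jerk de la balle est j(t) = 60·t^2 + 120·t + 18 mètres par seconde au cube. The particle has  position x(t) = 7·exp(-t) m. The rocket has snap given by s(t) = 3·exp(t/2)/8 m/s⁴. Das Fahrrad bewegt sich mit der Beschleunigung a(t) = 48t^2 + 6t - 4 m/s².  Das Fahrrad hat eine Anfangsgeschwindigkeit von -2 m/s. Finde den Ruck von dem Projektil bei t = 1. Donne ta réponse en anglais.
To solve this, we need to take 2 derivatives of our velocity equation v(t) = -24·t^5 + 5·t^4 - 15·t^2 + 10·t + 3. The derivative of velocity gives acceleration: a(t) = -120·t^4 + 20·t^3 - 30·t + 10. Taking d/dt of a(t), we find j(t) = -480·t^3 + 60·t^2 - 30. We have jerk j(t) = -480·t^3 + 60·t^2 - 30. Substituting t = 1: j(1) = -450.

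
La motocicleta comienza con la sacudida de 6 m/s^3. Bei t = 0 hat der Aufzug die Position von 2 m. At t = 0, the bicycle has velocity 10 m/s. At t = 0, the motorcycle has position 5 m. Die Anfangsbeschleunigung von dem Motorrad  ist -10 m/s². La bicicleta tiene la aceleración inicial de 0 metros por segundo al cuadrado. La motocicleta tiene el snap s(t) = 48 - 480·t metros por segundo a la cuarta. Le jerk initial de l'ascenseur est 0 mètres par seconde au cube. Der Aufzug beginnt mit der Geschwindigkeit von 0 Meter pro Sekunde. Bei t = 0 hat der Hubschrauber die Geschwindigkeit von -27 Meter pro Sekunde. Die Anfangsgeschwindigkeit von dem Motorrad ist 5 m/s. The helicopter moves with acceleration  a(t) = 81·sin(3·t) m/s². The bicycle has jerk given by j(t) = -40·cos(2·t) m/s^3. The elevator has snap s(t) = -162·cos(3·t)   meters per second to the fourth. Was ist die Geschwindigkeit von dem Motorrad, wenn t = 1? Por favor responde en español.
Para resolver esto, necesitamos tomar 3 antiderivadas de nuestra ecuación del snap s(t) = 48 - 480·t. La integral del snap, con j(0) = 6, da la sacudida: j(t) = -240·t^2 + 48·t + 6. Integrando la sacudida y usando la condición inicial a(0) = -10, obtenemos a(t) = -80·t^3 + 24·t^2 + 6·t - 10. Integrando la aceleración y usando la condición inicial v(0) = 5, obtenemos v(t) = -20·t^4 + 8·t^3 + 3·t^2 - 10·t + 5. Usando v(t) = -20·t^4 + 8·t^3 + 3·t^2 - 10·t + 5 y sustituyendo t = 1, encontramos v = -14.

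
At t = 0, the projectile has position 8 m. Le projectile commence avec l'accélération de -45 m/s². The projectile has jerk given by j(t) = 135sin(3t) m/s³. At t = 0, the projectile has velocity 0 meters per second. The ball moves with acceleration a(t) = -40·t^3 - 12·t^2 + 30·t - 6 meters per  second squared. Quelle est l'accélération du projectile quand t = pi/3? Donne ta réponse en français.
Nous devons trouver la primitive de notre équation du jerk j(t) = 135·sin(3·t) 1 fois. En prenant ∫j(t)dt et en appliquant a(0) = -45, nous trouvons a(t) = -45·cos(3·t). De l'équation de l'accélération a(t) = -45·cos(3·t), nous substituons t = pi/3 pour obtenir a = 45.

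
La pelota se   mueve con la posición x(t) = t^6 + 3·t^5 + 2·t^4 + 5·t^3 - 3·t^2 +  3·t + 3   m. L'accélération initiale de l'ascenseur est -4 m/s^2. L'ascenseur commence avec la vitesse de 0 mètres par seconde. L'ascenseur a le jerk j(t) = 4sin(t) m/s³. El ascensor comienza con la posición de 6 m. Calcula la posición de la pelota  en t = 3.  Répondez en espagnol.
Tenemos la posición x(t) = t^6 + 3·t^5 + 2·t^4 + 5·t^3 - 3·t^2 + 3·t + 3. Sustituyendo t = 3: x(3) = 1740.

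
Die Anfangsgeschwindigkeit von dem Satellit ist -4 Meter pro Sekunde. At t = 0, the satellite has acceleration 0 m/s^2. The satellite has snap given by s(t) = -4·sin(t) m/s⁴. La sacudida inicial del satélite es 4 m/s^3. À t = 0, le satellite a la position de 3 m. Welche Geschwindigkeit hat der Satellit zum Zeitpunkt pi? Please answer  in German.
Wir müssen unsere Gleichung für den Snap s(t) = -4·sin(t) 3-mal integrieren. Durch Integration von dem Snap und Verwendung der Anfangsbedingung j(0) = 4, erhalten wir j(t) = 4·cos(t). Mit ∫j(t)dt und Anwendung von a(0) = 0, finden wir a(t) = 4·sin(t). Mit ∫a(t)dt und Anwendung von v(0) = -4, finden wir v(t) = -4·cos(t). Wir haben die Geschwindigkeit v(t) = -4·cos(t). Durch Einsetzen von t = pi: v(pi) = 4.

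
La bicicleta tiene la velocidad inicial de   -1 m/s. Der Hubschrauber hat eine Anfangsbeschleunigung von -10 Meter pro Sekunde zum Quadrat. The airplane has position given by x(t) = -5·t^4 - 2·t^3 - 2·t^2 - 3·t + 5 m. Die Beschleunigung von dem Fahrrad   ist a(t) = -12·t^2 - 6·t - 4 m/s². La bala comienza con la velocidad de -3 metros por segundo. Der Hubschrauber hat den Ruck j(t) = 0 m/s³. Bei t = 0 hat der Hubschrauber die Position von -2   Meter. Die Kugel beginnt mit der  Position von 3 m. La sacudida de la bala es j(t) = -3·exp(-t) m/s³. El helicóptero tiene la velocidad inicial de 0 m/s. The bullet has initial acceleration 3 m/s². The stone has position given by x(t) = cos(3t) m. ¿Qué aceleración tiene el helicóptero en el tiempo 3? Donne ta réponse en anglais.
Starting from jerk j(t) = 0, we take 1 antiderivative. Finding the integral of j(t) and using a(0) = -10: a(t) = -10. From the given acceleration equation a(t) = -10, we substitute t = 3 to get a = -10.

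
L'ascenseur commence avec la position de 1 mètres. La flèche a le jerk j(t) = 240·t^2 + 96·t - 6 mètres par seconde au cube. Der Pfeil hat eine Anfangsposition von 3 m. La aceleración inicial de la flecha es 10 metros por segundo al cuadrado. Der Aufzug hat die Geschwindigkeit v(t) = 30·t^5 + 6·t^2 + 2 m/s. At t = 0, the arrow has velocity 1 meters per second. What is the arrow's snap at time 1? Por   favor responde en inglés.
To solve this, we need to take 1 derivative of our jerk equation j(t) = 240·t^2 + 96·t - 6. Taking d/dt of j(t), we find s(t) = 480·t + 96. Using s(t) = 480·t + 96 and substituting t = 1, we find s = 576.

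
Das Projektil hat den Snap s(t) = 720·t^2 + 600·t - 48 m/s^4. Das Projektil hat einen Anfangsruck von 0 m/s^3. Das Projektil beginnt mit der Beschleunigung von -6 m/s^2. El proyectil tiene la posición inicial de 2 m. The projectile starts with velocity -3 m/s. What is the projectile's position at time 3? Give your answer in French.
En partant du snap s(t) = 720·t^2 + 600·t - 48, nous prenons 4 primitives. L'intégrale du snap, avec j(0) = 0, donne le jerk: j(t) = 12·t·(20·t^2 + 25·t - 4). L'intégrale du jerk est l'accélération. En utilisant a(0) = -6, nous obtenons a(t) = 60·t^4 + 100·t^3 - 24·t^2 - 6. En intégrant l'accélération et en utilisant la condition initiale v(0) = -3, nous obtenons v(t) = 12·t^5 + 25·t^4 - 8·t^3 - 6·t - 3. L'intégrale de la vitesse, avec x(0) = 2, donne la position: x(t) = 2·t^6 + 5·t^5 - 2·t^4 - 3·t^2 - 3·t + 2. De l'équation de la position x(t) = 2·t^6 + 5·t^5 - 2·t^4 - 3·t^2 - 3·t + 2, nous substituons t = 3 pour obtenir x = 2477.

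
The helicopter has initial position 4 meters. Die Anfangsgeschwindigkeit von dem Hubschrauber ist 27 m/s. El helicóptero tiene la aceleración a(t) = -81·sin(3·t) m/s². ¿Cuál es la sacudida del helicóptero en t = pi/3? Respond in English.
To solve this, we need to take 1 derivative of our acceleration equation a(t) = -81·sin(3·t). Taking d/dt of a(t), we find j(t) = -243·cos(3·t). Using j(t) = -243·cos(3·t) and substituting t = pi/3, we find j = 243.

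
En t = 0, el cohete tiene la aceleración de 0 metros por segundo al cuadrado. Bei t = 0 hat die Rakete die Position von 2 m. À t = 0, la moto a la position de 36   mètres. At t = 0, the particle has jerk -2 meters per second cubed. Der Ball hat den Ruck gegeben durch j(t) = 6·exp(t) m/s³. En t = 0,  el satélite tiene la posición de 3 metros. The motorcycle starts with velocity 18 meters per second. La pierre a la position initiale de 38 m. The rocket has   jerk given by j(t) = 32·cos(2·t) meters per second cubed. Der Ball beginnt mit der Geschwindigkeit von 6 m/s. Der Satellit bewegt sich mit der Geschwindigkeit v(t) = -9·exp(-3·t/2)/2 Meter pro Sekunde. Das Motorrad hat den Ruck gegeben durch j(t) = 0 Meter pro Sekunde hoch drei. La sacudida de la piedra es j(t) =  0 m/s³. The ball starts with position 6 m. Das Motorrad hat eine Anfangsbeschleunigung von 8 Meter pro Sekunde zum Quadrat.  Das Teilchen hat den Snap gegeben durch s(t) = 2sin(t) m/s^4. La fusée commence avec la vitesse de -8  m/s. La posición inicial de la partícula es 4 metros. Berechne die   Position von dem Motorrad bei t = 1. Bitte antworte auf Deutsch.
Wir müssen unsere Gleichung für den Ruck j(t) = 0 3-mal integrieren. Mit ∫j(t)dt und Anwendung von a(0) = 8, finden wir a(t) = 8. Das Integral von der Beschleunigung ist die Geschwindigkeit. Mit v(0) = 18 erhalten wir v(t) = 8·t + 18. Das Integral von der Geschwindigkeit, mit x(0) = 36, ergibt die Position: x(t) = 4·t^2 + 18·t + 36. Wir haben die Position x(t) = 4·t^2 + 18·t + 36. Durch Einsetzen von t = 1: x(1) = 58.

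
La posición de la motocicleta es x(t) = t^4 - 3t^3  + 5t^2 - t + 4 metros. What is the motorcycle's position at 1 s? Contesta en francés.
De l'équation de la position x(t) = t^4 - 3·t^3 + 5·t^2 - t + 4, nous substituons t = 1 pour obtenir x = 6.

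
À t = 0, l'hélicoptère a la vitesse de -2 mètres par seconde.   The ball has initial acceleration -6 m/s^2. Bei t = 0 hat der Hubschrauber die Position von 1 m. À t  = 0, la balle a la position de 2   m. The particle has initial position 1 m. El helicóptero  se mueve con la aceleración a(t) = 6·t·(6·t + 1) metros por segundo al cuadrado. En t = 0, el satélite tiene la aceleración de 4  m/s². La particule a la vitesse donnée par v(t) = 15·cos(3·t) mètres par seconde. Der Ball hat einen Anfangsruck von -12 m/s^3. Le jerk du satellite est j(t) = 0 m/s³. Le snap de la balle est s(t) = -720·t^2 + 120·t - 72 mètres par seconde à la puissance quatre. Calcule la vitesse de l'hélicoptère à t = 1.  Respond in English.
We must find the antiderivative of our acceleration equation a(t) = 6·t·(6·t + 1) 1 time. Finding the antiderivative of a(t) and using v(0) = -2: v(t) = 12·t^3 + 3·t^2 - 2. We have velocity v(t) = 12·t^3 + 3·t^2 - 2. Substituting t = 1: v(1) = 13.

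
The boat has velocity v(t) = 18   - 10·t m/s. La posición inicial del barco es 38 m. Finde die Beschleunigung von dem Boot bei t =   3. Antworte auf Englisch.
We must differentiate our velocity equation v(t) = 18 - 10·t 1 time. The derivative of velocity gives acceleration: a(t) = -10. We have acceleration a(t) = -10. Substituting t = 3: a(3) = -10.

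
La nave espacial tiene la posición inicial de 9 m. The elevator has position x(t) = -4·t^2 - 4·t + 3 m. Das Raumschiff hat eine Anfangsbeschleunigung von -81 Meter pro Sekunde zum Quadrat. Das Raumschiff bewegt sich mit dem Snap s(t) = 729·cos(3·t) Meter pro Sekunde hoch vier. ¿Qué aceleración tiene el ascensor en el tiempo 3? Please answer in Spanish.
Para resolver esto, necesitamos tomar 2 derivadas de nuestra ecuación de la posición x(t) = -4·t^2 - 4·t + 3. Derivando la posición, obtenemos la velocidad: v(t) = -8·t - 4. La derivada de la velocidad da la aceleración: a(t) = -8. Tenemos la aceleración a(t) = -8. Sustituyendo t = 3: a(3) = -8.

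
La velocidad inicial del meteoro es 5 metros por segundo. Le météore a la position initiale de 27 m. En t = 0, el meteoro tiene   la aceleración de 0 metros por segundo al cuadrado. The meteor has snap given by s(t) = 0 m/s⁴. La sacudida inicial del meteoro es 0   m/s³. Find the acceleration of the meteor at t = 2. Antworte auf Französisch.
Nous devons trouver l'intégrale de notre équation du snap s(t) = 0 2 fois. L'intégrale du snap, avec j(0) = 0, donne le jerk: j(t) = 0. En prenant ∫j(t)dt et en appliquant a(0) = 0, nous trouvons a(t) = 0. En utilisant a(t) = 0 et en substituant t = 2, nous trouvons a = 0.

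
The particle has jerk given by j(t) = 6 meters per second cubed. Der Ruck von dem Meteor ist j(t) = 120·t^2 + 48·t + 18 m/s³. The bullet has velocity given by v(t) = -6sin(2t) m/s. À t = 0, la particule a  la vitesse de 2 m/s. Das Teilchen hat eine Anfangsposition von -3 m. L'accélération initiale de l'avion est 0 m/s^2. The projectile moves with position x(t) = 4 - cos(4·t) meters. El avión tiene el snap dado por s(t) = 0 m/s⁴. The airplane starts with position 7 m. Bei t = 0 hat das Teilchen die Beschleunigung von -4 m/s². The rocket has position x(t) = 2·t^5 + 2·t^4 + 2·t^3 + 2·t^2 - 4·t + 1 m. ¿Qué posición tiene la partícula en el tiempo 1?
Para resolver esto, necesitamos tomar 3 antiderivadas de nuestra ecuación de la sacudida j(t) = 6. La integral de la sacudida, con a(0) = -4, da la aceleración: a(t) = 6·t - 4. La antiderivada de la aceleración es la velocidad. Usando v(0) = 2, obtenemos v(t) = 3·t^2 - 4·t + 2. Tomando ∫v(t)dt y aplicando x(0) = -3, encontramos x(t) = t^3 - 2·t^2 + 2·t - 3. Usando x(t) = t^3 - 2·t^2 + 2·t - 3 y sustituyendo t = 1, encontramos x = -2.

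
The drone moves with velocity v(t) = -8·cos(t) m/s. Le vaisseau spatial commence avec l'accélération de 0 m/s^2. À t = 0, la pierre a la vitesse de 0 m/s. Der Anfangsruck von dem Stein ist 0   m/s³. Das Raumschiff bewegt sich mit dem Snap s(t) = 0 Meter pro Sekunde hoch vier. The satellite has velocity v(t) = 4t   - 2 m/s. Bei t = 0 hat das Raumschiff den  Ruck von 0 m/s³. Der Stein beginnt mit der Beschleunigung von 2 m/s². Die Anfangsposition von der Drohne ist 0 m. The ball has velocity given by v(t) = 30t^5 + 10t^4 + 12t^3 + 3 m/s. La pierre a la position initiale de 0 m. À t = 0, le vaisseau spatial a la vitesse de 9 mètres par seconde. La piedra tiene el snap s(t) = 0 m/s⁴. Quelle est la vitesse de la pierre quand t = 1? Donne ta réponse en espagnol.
Para resolver esto, necesitamos tomar 3 antiderivadas de nuestra ecuación del snap s(t) = 0. Integrando el snap y usando la condición inicial j(0) = 0, obtenemos j(t) = 0. La antiderivada de la sacudida, con a(0) = 2, da la aceleración: a(t) = 2. Integrando la aceleración y usando la condición inicial v(0) = 0, obtenemos v(t) = 2·t. Tenemos la velocidad v(t) = 2·t. Sustituyendo t = 1: v(1) = 2.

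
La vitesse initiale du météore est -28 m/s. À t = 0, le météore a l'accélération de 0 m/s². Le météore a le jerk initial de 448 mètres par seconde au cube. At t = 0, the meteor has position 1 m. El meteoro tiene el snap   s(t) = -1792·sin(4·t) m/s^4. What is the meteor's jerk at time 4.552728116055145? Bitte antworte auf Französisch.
Pour résoudre ceci, nous devons prendre 1 primitive de notre équation du snap s(t) = -1792·sin(4·t). L'intégrale du snap est le jerk. En utilisant j(0) = 448, nous obtenons j(t) = 448·cos(4·t). Nous avons le jerk j(t) = 448·cos(4·t). En substituant t = 4.552728116055145: j(4.552728116055145) = 359.701503047042.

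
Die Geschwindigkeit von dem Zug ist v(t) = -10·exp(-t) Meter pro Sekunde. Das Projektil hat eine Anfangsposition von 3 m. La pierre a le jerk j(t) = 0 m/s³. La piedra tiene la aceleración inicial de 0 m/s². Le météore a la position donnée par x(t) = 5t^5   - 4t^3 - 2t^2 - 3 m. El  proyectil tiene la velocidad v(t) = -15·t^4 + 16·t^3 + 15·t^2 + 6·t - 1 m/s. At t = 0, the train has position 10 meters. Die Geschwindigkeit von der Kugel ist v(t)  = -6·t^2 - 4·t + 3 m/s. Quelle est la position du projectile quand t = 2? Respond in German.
Ausgehend von der Geschwindigkeit v(t) = -15·t^4 + 16·t^3 + 15·t^2 + 6·t - 1, nehmen wir 1 Stammfunktion. Das Integral von der Geschwindigkeit ist die Position. Mit x(0) = 3 erhalten wir x(t) = -3·t^5 + 4·t^4 + 5·t^3 + 3·t^2 - t + 3. Wir haben die Position x(t) = -3·t^5 + 4·t^4 + 5·t^3 + 3·t^2 - t + 3. Durch Einsetzen von t = 2: x(2) = 21.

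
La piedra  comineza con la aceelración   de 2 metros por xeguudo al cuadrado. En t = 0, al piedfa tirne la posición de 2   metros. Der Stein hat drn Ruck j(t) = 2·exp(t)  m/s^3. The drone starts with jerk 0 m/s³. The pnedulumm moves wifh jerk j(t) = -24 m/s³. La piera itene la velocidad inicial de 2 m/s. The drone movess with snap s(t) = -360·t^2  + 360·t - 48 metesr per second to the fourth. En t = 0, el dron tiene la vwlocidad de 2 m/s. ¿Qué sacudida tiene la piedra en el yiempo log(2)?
Usando j(t) = 2·exp(t) y sustituyendo t = log(2), encontramos j = 4.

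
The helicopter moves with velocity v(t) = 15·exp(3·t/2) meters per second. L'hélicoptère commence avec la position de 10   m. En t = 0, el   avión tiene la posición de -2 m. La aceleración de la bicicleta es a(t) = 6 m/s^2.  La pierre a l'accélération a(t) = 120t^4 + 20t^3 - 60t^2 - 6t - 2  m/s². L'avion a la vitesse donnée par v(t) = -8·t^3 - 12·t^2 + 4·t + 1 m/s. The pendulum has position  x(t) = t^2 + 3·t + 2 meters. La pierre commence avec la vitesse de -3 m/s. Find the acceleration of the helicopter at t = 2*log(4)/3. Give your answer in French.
En partant de la vitesse v(t) = 15·exp(3·t/2), nous prenons 1 dérivée. La dérivée de la vitesse donne l'accélération: a(t) = 45·exp(3·t/2)/2. De l'équation de l'accélération a(t) = 45·exp(3·t/2)/2, nous substituons t = 2*log(4)/3 pour obtenir a = 90.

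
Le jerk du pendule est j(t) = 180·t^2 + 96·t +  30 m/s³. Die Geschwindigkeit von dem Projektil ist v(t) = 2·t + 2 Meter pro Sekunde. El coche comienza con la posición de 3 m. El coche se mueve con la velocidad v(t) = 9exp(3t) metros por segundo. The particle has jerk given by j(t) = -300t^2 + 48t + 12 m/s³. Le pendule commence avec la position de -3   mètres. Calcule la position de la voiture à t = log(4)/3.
En partant de la vitesse v(t) = 9·exp(3·t), nous prenons 1 primitive. L'intégrale de la vitesse est la position. En utilisant x(0) = 3, nous obtenons x(t) = 3·exp(3·t). En utilisant x(t) = 3·exp(3·t) et en substituant t = log(4)/3, nous trouvons x = 12.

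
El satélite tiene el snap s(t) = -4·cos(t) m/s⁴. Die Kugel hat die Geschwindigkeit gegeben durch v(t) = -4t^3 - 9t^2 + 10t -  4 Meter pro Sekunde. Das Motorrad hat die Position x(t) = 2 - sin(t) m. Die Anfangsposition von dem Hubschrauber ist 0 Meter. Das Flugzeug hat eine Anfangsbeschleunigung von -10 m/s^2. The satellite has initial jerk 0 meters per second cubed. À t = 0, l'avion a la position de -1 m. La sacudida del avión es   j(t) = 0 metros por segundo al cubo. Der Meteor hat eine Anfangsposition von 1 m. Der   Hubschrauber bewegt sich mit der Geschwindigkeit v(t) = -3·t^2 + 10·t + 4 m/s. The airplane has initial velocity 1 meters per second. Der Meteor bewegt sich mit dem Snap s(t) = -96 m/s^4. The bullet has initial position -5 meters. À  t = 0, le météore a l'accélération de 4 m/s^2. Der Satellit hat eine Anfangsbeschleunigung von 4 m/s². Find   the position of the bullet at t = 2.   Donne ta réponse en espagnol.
Partiendo de la velocidad v(t) = -4·t^3 - 9·t^2 + 10·t - 4, tomamos 1 integral. Tomando ∫v(t)dt y aplicando x(0) = -5, encontramos x(t) = -t^4 - 3·t^3 + 5·t^2 - 4·t - 5. Usando x(t) = -t^4 - 3·t^3 + 5·t^2 - 4·t - 5 y sustituyendo t = 2, encontramos x = -33.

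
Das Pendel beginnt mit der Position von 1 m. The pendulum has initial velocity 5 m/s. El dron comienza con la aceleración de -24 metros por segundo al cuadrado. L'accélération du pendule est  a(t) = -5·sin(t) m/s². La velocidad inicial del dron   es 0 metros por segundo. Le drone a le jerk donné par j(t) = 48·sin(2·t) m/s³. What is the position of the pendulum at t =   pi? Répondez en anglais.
We need to integrate our acceleration equation a(t) = -5·sin(t) 2 times. Taking ∫a(t)dt and applying v(0) = 5, we find v(t) = 5·cos(t). The integral of velocity, with x(0) = 1, gives position: x(t) = 5·sin(t) + 1. From the given position equation x(t) = 5·sin(t) + 1, we substitute t = pi to get x = 1.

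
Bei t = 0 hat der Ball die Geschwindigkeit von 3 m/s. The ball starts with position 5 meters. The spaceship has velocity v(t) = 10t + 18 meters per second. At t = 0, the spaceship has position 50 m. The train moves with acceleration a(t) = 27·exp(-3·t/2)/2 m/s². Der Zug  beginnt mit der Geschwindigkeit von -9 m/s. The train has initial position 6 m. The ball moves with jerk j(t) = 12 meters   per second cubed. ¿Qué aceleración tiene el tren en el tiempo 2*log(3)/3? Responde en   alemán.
Wir haben die Beschleunigung a(t) = 27·exp(-3·t/2)/2. Durch Einsetzen von t = 2*log(3)/3: a(2*log(3)/3) = 9/2.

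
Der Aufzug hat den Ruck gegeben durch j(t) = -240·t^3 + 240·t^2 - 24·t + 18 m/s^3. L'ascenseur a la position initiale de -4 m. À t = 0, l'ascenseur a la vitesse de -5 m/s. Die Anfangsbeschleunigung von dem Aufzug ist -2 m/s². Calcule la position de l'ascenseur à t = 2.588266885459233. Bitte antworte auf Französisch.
Nous devons intégrer notre équation du jerk j(t) = -240·t^3 + 240·t^2 - 24·t + 18 3 fois. En prenant ∫j(t)dt et en appliquant a(0) = -2, nous trouvons a(t) = -60·t^4 + 80·t^3 - 12·t^2 + 18·t - 2. L'intégrale de l'accélération, avec v(0) = -5, donne la vitesse: v(t) = -12·t^5 + 20·t^4 - 4·t^3 + 9·t^2 - 2·t - 5. L'intégrale de la vitesse est la position. En utilisant x(0) = -4, nous obtenons x(t) = -2·t^6 + 4·t^5 - t^4 + 3·t^3 - t^2 - 5·t - 4. Nous avons la position x(t) = -2·t^6 + 4·t^5 - t^4 + 3·t^3 - t^2 - 5·t - 4. En substituant t = 2.588266885459233: x(2.588266885459233) = -153.163967639265.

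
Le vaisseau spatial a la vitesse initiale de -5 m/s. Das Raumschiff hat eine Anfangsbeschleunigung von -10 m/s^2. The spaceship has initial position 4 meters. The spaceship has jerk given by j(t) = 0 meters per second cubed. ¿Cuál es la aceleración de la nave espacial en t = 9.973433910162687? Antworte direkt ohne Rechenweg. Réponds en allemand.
a(9.973433910162687) = -10.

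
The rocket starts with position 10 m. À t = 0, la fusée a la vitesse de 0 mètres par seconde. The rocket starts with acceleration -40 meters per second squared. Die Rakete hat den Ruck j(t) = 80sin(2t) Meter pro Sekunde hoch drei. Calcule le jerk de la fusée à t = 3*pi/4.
De l'équation du jerk j(t) = 80·sin(2·t), nous substituons t = 3*pi/4 pour obtenir j = -80.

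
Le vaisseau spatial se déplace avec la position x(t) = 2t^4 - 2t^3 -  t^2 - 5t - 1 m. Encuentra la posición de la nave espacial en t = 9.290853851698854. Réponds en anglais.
From the given position equation x(t) = 2·t^4 - 2·t^3 - t^2 - 5·t - 1, we substitute t = 9.290853851698854 to get x = 13164.5262179803.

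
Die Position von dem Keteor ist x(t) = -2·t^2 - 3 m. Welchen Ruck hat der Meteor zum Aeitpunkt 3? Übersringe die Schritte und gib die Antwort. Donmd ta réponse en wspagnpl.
La sacudida en t = 3 es j = 0.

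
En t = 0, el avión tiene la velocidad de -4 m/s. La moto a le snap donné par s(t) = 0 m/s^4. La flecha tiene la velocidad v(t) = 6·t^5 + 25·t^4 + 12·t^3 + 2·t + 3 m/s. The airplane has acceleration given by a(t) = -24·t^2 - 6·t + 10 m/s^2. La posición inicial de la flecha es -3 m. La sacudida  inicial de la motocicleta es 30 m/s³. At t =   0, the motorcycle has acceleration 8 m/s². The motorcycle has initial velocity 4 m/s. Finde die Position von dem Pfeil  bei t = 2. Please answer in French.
Pour résoudre ceci, nous devons prendre 1 intégrale de notre équation de la vitesse v(t) = 6·t^5 + 25·t^4 + 12·t^3 + 2·t + 3. En intégrant la vitesse et en utilisant la condition initiale x(0) = -3, nous obtenons x(t) = t^6 + 5·t^5 + 3·t^4 + t^2 + 3·t - 3. En utilisant x(t) = t^6 + 5·t^5 + 3·t^4 + t^2 + 3·t - 3 et en substituant t = 2, nous trouvons x = 279.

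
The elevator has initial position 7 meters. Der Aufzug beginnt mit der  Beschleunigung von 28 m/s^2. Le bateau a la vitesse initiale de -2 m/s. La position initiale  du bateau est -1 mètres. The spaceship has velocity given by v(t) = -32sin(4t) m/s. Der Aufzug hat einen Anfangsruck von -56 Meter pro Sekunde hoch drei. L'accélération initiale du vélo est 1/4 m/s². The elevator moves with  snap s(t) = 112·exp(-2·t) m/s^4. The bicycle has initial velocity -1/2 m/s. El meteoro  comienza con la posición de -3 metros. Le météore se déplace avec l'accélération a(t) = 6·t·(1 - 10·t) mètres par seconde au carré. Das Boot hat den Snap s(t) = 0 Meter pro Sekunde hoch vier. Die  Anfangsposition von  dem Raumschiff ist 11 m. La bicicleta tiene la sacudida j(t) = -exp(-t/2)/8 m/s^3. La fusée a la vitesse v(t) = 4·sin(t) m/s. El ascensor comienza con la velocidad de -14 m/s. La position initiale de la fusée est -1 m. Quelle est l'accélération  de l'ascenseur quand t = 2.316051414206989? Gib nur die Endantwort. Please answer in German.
Die Beschleunigung bei t = 2.316051414206989 ist a = 0.272559505955644.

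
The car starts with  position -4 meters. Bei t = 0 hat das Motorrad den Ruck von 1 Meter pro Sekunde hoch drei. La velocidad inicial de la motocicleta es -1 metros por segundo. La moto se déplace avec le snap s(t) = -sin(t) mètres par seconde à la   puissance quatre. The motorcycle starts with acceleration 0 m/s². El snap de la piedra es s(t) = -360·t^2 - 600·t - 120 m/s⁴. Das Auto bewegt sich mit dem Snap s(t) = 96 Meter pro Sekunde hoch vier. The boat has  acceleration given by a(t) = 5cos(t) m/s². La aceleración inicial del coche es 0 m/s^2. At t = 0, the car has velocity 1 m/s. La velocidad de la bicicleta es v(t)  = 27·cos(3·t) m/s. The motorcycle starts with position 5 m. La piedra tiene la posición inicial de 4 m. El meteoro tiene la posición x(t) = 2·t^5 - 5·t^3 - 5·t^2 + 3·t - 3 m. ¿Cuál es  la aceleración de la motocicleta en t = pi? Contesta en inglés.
To solve this, we need to take 2 antiderivatives of our snap equation s(t) = -sin(t). Taking ∫s(t)dt and applying j(0) = 1, we find j(t) = cos(t). Finding the integral of j(t) and using a(0) = 0: a(t) = sin(t). From the given acceleration equation a(t) = sin(t), we substitute t = pi to get a = 0.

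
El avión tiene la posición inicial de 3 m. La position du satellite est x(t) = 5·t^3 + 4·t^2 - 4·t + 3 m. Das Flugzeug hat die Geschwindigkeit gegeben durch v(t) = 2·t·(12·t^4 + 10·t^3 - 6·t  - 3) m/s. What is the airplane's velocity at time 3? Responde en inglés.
From the given velocity equation v(t) = 2·t·(12·t^4 + 10·t^3 - 6·t - 3), we substitute t = 3 to get v = 7326.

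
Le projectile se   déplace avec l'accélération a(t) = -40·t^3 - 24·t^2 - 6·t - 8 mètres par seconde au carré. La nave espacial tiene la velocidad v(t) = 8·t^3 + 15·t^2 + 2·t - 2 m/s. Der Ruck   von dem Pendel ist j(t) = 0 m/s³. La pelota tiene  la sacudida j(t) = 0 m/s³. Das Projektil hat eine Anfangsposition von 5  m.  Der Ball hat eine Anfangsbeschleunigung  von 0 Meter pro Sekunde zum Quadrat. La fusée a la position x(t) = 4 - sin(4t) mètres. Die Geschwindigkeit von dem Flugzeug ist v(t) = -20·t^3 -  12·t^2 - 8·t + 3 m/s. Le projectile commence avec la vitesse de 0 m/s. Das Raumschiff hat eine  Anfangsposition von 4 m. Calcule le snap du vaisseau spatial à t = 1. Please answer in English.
We must differentiate our velocity equation v(t) = 8·t^3 + 15·t^2 + 2·t - 2 3 times. Taking d/dt of v(t), we find a(t) = 24·t^2 + 30·t + 2. Differentiating acceleration, we get jerk: j(t) = 48·t + 30. The derivative of jerk gives snap: s(t) = 48. Using s(t) = 48 and substituting t = 1, we find s = 48.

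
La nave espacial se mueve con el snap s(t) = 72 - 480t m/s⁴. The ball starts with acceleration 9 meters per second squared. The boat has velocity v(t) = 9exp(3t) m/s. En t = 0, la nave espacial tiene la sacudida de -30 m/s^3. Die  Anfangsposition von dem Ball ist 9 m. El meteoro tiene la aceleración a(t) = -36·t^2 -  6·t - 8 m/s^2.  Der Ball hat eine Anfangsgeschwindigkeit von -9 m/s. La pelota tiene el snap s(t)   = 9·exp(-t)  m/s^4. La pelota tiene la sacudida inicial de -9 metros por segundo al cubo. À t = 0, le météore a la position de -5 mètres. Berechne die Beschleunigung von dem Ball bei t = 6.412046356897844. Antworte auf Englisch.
We need to integrate our snap equation s(t) = 9·exp(-t) 2 times. Finding the antiderivative of s(t) and using j(0) = -9: j(t) = -9·exp(-t). Finding the antiderivative of j(t) and using a(0) = 9: a(t) = 9·exp(-t). From the given acceleration equation a(t) = 9·exp(-t), we substitute t = 6.412046356897844 to get a = 0.0147749547313657.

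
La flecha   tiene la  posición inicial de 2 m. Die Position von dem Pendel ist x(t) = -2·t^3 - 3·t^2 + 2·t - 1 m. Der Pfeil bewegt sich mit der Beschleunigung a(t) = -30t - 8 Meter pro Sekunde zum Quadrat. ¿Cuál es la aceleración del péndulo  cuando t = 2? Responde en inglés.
To solve this, we need to take 2 derivatives of our position equation x(t) = -2·t^3 - 3·t^2 + 2·t - 1. The derivative of position gives velocity: v(t) = -6·t^2 - 6·t + 2. Differentiating velocity, we get acceleration: a(t) = -12·t - 6. From the given acceleration equation a(t) = -12·t - 6, we substitute t = 2 to get a = -30.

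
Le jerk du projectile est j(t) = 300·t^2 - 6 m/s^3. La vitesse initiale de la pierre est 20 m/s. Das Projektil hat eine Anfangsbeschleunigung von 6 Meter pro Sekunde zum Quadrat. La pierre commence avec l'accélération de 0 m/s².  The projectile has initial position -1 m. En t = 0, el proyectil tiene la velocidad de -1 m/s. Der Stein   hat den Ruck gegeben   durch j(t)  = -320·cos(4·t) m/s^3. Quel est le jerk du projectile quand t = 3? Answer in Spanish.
Tenemos la sacudida j(t) = 300·t^2 - 6. Sustituyendo t = 3: j(3) = 2694.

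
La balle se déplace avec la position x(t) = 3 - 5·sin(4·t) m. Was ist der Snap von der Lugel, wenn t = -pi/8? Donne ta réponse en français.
Nous devons dériver notre équation de la position x(t) = 3 - 5·sin(4·t) 4 fois. En dérivant la position, nous obtenons la vitesse: v(t) = -20·cos(4·t). En dérivant la vitesse, nous obtenons l'accélération: a(t) = 80·sin(4·t). En prenant d/dt de a(t), nous trouvons j(t) = 320·cos(4·t). En dérivant le jerk, nous obtenons le snap: s(t) = -1280·sin(4·t). En utilisant s(t) = -1280·sin(4·t) et en substituant t = -pi/8, nous trouvons s = 1280.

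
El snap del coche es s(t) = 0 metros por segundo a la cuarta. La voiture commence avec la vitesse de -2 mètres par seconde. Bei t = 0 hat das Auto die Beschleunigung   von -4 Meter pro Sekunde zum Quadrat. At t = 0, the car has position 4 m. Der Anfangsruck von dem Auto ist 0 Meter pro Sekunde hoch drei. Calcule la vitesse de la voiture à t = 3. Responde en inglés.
Starting from snap s(t) = 0, we take 3 antiderivatives. Finding the antiderivative of s(t) and using j(0) = 0: j(t) = 0. Finding the antiderivative of j(t) and using a(0) = -4: a(t) = -4. The integral of acceleration, with v(0) = -2, gives velocity: v(t) = -4·t - 2. We have velocity v(t) = -4·t - 2. Substituting t = 3: v(3) = -14.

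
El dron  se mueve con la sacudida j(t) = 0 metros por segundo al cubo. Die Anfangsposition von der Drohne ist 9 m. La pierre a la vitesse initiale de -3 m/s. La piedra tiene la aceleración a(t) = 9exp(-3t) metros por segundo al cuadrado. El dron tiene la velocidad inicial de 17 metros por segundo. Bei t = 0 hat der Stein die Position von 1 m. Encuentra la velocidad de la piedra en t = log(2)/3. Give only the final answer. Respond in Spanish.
La respuesta es -3/2.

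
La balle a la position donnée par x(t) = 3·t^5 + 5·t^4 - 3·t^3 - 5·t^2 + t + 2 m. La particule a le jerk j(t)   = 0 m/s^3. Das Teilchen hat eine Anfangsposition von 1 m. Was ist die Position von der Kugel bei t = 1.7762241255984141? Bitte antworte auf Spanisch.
Tenemos la posición x(t) = 3·t^5 + 5·t^4 - 3·t^3 - 5·t^2 + t + 2. Sustituyendo t = 1.7762241255984141: x(1.7762241255984141) = 73.9995980905866.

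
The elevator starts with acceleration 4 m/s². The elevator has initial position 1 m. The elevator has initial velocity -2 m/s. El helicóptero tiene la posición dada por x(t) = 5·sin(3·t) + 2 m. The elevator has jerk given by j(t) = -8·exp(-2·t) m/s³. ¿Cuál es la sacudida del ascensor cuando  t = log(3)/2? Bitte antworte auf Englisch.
From the given jerk equation j(t) = -8·exp(-2·t), we substitute t = log(3)/2 to get j = -8/3.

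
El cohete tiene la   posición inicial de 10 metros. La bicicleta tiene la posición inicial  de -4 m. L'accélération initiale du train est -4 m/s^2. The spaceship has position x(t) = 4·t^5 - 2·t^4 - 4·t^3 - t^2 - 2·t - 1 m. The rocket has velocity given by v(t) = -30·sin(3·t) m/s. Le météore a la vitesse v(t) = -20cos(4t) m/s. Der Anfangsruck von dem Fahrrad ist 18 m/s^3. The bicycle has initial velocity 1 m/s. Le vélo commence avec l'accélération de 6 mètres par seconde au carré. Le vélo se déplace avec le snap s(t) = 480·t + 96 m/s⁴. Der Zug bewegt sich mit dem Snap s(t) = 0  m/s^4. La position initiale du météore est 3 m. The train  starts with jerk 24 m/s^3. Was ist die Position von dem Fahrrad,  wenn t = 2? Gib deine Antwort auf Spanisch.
Necesitamos integrar nuestra ecuación del snap s(t) = 480·t + 96 4 veces. Tomando ∫s(t)dt y aplicando j(0) = 18, encontramos j(t) = 240·t^2 + 96·t + 18. Integrando la sacudida y usando la condición inicial a(0) = 6, obtenemos a(t) = 80·t^3 + 48·t^2 + 18·t + 6. La integral de la aceleración es la velocidad. Usando v(0) = 1, obtenemos v(t) = 20·t^4 + 16·t^3 + 9·t^2 + 6·t + 1. Tomando ∫v(t)dt y aplicando x(0) = -4, encontramos x(t) = 4·t^5 + 4·t^4 + 3·t^3 + 3·t^2 + t - 4. Usando x(t) = 4·t^5 + 4·t^4 + 3·t^3 + 3·t^2 + t - 4 y sustituyendo t = 2, encontramos x = 226.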